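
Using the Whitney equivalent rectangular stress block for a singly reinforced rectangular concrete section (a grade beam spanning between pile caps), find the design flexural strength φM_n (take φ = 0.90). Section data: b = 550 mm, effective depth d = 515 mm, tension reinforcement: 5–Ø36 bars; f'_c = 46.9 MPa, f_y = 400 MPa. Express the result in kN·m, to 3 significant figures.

φM_n ≈ 859 kN·m

A_s = 5 × 1018 = 5090 mm².
T = A_s f_y = 5090 × 400 = 2036000 N = 2036 kN.
From C = T: a = T/(0.85 f'_c b) = 2036000/(0.85 × 46.9 × 550) = 92.86 mm.
M_n = T(d − a/2) = 2036 kN × (515 − 46.43) mm = 954.01 kN·m.
φM_n = 0.90 × 954.01 = 858.61 kN·m.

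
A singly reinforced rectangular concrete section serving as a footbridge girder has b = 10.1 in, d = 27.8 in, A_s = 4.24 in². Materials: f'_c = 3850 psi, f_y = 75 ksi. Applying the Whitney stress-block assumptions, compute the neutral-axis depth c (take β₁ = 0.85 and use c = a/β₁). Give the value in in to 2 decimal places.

c ≈ 11.32 in

T = A_s f_y = 4.24 × 75 = 318 kips.
a = T/(0.85 f'_c b) = 318/(0.85 × 3.85 × 10.1) = 9.6211 in.
With β₁ = 0.85, c = a/β₁ = 9.6211/0.85 = 11.32 in.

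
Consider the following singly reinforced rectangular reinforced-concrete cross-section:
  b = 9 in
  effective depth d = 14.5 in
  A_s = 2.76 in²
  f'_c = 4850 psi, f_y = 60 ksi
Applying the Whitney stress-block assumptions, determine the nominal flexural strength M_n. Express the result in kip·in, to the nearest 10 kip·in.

M_n ≈ 2030 kip·in

T = A_s f_y = 2.76 × 60 = 165.6 kips.
a = T/(0.85 f'_c b) = 165.6/(0.85 × 4.85 × 9) = 4.463 in.
M_n = T(d − a/2) = 165.6 × (14.5 − 2.2315) = 2031.7 kip·in.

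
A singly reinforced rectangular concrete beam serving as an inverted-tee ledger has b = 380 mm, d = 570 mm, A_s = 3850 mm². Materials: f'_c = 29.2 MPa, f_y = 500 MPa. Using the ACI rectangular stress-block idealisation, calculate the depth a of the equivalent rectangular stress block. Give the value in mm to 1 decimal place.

T = A_s f_y = 3850 × 500 = 1925000 N = 1925 kN.
Setting C = 0.85 f'_c a b equal to T: a = 1925000/(0.85 × 29.2 × 380) = 204.1 mm.

a ≈ 204.1 mm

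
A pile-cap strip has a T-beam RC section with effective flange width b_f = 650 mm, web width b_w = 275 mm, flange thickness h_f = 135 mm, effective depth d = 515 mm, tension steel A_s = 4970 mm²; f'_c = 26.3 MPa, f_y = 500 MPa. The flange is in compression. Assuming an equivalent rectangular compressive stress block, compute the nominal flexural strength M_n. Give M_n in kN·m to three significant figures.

Tension: T = A_s f_y = 4970 × 500 = 2485000 N.
Try a within the flange: a = T/(0.85 f'_c b_f) = 2485000/(0.85 × 26.3 × 650) = 171.02 mm.
a = 171.02 > h_f = 135 mm: the block extends into the web. Split into flange-overhang and web parts.
C_f = 0.85 f'_c (b_f − b_w) h_f = 0.85 × 26.3 × (650 − 275) × 135 = 1131722 N.
Remaining web compression depth: a_w = (T − C_f)/(0.85 f'_c b_w) = (2485000 − 1131722)/(0.85 × 26.3 × 275) = 220.13 mm.
M_n = C_f(d − h_f/2) + (T − C_f)(d − a_w/2) = 1131722 × (515 − 67.5) + 1353278 × (515 − 110.065) = 506.45 + 547.99 = 1054.44 × 10⁶ N·mm.
M_n = 1054.44 kN·m.

M_n ≈ 1050 kN·m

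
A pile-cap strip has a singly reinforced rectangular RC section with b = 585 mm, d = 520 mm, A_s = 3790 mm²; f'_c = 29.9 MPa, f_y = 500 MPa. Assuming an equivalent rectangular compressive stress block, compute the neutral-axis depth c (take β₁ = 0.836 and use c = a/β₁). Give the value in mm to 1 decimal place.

T = A_s f_y = 3790 × 500 = 1895000 N = 1895 kN.
Setting C = 0.85 f'_c a b equal to T: a = 1895000/(0.85 × 29.9 × 585) = 127.457 mm.
With β₁ = 0.836, c = a/β₁ = 127.457/0.836 = 152.5 mm.

c ≈ 152.5 mm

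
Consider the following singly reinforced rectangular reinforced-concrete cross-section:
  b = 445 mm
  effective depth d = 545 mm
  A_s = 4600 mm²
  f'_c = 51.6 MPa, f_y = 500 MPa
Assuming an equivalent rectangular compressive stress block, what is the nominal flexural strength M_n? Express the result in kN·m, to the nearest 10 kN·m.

T = A_s f_y = 4600 × 500 = 2300000 N = 2300 kN.
From C = T: a = T/(0.85 f'_c b) = 2300000/(0.85 × 51.6 × 445) = 117.84 mm.
M_n = T(d − a/2) = 2300 kN × (545 − 58.92) mm = 1117.98 kN·m.

M_n ≈ 1120 kN·m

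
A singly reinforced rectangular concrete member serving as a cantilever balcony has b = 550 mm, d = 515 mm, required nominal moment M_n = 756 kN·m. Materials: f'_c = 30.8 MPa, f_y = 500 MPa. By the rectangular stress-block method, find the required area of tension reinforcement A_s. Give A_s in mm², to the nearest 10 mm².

With M_n = 0.85 f'_c a b (d − a/2), solve the quadratic for a:
a = d − √(d² − 2M_n/(0.85 f'_c b)) = 515 − √(515² − 2 × 756×10⁶/(0.85 × 30.8 × 550)) = 114.73 mm.
A_s = 0.85 f'_c a b / f_y = 0.85 × 30.8 × 114.73 × 550 / 500 = 3304.0 mm².

A_s ≈ 3300 mm²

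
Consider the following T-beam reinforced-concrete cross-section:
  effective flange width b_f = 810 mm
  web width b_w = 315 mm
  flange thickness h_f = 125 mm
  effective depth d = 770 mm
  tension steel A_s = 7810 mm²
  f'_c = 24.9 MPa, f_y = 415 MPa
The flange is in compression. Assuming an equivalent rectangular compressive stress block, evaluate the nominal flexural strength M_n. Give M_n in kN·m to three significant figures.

Tension: T = A_s f_y = 7810 × 415 = 3241150 N.
Try a within the flange: a = T/(0.85 f'_c b_f) = 3241150/(0.85 × 24.9 × 810) = 189.06 mm.
a = 189.06 > h_f = 125 mm: the block extends into the web. Split into flange-overhang and web parts.
C_f = 0.85 f'_c (b_f − b_w) h_f = 0.85 × 24.9 × (810 − 315) × 125 = 1309584 N.
Remaining web compression depth: a_w = (T − C_f)/(0.85 f'_c b_w) = (3241150 − 1309584)/(0.85 × 24.9 × 315) = 289.72 mm.
M_n = C_f(d − h_f/2) + (T − C_f)(d − a_w/2) = 1309584 × (770 − 62.5) + 1931566 × (770 − 144.86) = 926.53 + 1207.50 = 2134.03 × 10⁶ N·mm.
M_n = 2134.03 kN·m.

M_n ≈ 2130 kN·m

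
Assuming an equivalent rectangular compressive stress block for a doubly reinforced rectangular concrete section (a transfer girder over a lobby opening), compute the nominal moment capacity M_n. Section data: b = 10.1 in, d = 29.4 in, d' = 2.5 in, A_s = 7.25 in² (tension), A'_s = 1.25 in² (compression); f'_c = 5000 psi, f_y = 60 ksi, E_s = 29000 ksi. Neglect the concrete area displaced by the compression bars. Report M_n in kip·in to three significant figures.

Assume both steels yield.
a = (A_s − A'_s) f_y/(0.85 f'_c b) = (7.25 − 1.25) × 60/(0.85 × 5 × 10.1) = 8.387 in.
c = a/β₁ = 8.387/0.8 = 10.484 in; ε'_s = 0.003(c − d')/c = 0.0023 ≥ ε_y = 0.0021, so the compression steel yields.
M_n = (A_s − A'_s) f_y (d − a/2) + A'_s f_y (d − d') = 360 × (29.4 − 4.1935) + 75 × (29.4 − 2.5) = 9074.3 + 2017.5 = 11091.8 kip·in.

M_n ≈ 11100 kip·in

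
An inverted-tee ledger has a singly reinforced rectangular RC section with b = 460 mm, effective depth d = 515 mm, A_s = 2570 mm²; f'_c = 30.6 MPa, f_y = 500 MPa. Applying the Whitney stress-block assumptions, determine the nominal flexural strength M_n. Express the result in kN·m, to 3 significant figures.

M_n ≈ 593 kN·m

T = A_s f_y = 2570 × 500 = 1285000 N = 1285 kN.
From C = T: a = T/(0.85 f'_c b) = 1285000/(0.85 × 30.6 × 460) = 107.40 mm.
M_n = T(d − a/2) = 1285 kN × (515 − 53.7) mm = 592.77 kN·m.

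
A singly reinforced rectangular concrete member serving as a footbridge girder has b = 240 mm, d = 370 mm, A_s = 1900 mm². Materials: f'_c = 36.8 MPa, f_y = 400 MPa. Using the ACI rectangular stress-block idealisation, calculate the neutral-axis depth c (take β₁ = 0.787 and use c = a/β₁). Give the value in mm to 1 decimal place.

c ≈ 128.6 mm

T = A_s f_y = 1900 × 400 = 760000 N = 760 kN.
Setting C = 0.85 f'_c a b equal to T: a = 760000/(0.85 × 36.8 × 240) = 101.236 mm.
With β₁ = 0.787, c = a/β₁ = 101.236/0.787 = 128.6 mm.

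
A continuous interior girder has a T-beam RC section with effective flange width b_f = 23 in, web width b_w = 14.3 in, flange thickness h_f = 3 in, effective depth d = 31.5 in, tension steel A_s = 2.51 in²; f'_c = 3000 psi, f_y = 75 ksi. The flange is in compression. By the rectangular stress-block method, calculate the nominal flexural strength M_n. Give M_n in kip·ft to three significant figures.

Tension: T = A_s f_y = 2.51 × 75 = 188.25 kips.
Try a within the flange: a = T/(0.85 f'_c b_f) = 188.25/(0.85 × 3 × 23) = 3.210 in.
a = 3.210 > h_f = 3 in: the block extends into the web. Split into flange-overhang and web parts.
C_f = 0.85 f'_c (b_f − b_w) h_f = 0.85 × 3 × (23 − 14.3) × 3 = 66.6 kips.
Remaining web compression depth: a_w = (T − C_f)/(0.85 f'_c b_w) = (188.25 − 66.6)/(0.85 × 3 × 14.3) = 3.336 in.
M_n = C_f(d − h_f/2) + (T − C_f)(d − a_w/2) = 66.6 × (31.5 − 1.5) + 121.65 × (31.5 − 1.668) = 1998.0 + 3629.1 = 5627.1 kip·in.
M_n = 5627.1/12 = 468.93 kip·ft.

M_n ≈ 469 kip·ft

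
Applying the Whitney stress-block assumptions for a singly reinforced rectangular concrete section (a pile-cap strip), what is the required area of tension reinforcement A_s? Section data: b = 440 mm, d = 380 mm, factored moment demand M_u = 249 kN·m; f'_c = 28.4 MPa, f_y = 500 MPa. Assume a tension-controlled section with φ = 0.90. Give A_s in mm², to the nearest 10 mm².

M_n = M_u/φ = 249/0.90 = 276.667 kN·m.
With M_n = 0.85 f'_c a b (d − a/2), solve the quadratic for a:
a = d − √(d² − 2M_n/(0.85 f'_c b)) = 380 − √(380² − 2 × 276.667×10⁶/(0.85 × 28.4 × 440)) = 76.18 mm.
A_s = 0.85 f'_c a b / f_y = 0.85 × 28.4 × 76.18 × 440 / 500 = 1618.3 mm².

A_s ≈ 1620 mm²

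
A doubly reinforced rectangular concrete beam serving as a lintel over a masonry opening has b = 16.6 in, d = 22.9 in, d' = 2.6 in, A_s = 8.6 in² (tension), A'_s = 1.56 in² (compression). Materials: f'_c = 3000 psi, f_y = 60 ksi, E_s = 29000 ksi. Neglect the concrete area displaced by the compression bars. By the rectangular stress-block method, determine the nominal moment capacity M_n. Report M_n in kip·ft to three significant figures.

M_n ≈ 789 kip·ft

Assume both steels yield.
a = (A_s − A'_s) f_y/(0.85 f'_c b) = (8.6 − 1.56) × 60/(0.85 × 3 × 16.6) = 9.979 in.
c = a/β₁ = 9.979/0.85 = 11.740 in; ε'_s = 0.003(c − d')/c = 0.0023 ≥ ε_y = 0.0021, so the compression steel yields.
M_n = (A_s − A'_s) f_y (d − a/2) + A'_s f_y (d − d') = 422.4 × (22.9 − 4.9895) + 93.6 × (22.9 − 2.6) = 7565.4 + 1900.1 = 9465.5 kip·in = 9465.5/12 = 788.79 kip·ft.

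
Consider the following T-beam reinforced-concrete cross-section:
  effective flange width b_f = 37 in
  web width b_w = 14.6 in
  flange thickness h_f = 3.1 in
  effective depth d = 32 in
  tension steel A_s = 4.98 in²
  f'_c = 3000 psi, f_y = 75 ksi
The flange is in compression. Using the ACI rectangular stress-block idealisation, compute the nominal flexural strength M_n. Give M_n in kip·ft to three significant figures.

Tension: T = A_s f_y = 4.98 × 75 = 373.5 kips.
Try a within the flange: a = T/(0.85 f'_c b_f) = 373.5/(0.85 × 3 × 37) = 3.959 in.
a = 3.959 > h_f = 3.1 in: the block extends into the web. Split into flange-overhang and web parts.
C_f = 0.85 f'_c (b_f − b_w) h_f = 0.85 × 3 × (37 − 14.6) × 3.1 = 177.1 kips.
Remaining web compression depth: a_w = (T − C_f)/(0.85 f'_c b_w) = (373.5 − 177.1)/(0.85 × 3 × 14.6) = 5.275 in.
M_n = C_f(d − h_f/2) + (T − C_f)(d − a_w/2) = 177.1 × (32 − 1.55) + 196.4 × (32 − 2.6375) = 5392.7 + 5766.8 = 11159.5 kip·in.
M_n = 11159.5/12 = 929.96 kip·ft.

M_n ≈ 930 kip·ft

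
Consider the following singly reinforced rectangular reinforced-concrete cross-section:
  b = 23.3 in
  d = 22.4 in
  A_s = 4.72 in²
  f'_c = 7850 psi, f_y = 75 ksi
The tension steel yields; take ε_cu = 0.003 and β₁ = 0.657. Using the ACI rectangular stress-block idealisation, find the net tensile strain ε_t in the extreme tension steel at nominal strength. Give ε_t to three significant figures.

ε_t ≈ 0.0164

a = A_s f_y/(0.85 f'_c b) = 2.277 in.
β₁ = 0.657, so c = a/β₁ = 2.277/0.657 = 3.466 in.
From the linear strain diagram with ε_cu = 0.003: ε_t = 0.003 (d − c)/c = 0.003 × (22.4 − 3.466)/3.466 = 0.0164.
Since ε_t ≥ 0.005, the section is tension-controlled.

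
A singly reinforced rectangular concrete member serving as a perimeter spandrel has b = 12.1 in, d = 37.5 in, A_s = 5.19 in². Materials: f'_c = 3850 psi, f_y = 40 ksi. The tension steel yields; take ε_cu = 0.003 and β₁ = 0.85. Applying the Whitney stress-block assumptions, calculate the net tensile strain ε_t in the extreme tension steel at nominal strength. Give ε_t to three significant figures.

ε_t ≈ 0.0152

a = A_s f_y/(0.85 f'_c b) = 5.243 in.
β₁ = 0.85, so c = a/β₁ = 5.243/0.85 = 6.168 in.
From the linear strain diagram with ε_cu = 0.003: ε_t = 0.003 (d − c)/c = 0.003 × (37.5 − 6.168)/6.168 = 0.0152.
Since ε_t ≥ 0.005, the section is tension-controlled.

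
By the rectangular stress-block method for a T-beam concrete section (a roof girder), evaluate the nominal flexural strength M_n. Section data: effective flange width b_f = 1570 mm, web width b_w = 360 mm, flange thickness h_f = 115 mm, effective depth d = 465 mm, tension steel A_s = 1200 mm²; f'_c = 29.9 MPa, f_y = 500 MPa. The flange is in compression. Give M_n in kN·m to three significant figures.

M_n ≈ 274 kN·m

Tension: T = A_s f_y = 1200 × 500 = 600000 N.
Try a within the flange: a = T/(0.85 f'_c b_f) = 600000/(0.85 × 29.9 × 1570) = 15.04 mm.
Since a = 15.04 ≤ h_f = 115 mm, the stress block lies entirely in the flange; analyse as a rectangular beam of width b_f.
M_n = T(d − a/2) = 600000 × (465 − 7.52) = 274.49 × 10⁶ N·mm.
M_n = 274.49 kN·m.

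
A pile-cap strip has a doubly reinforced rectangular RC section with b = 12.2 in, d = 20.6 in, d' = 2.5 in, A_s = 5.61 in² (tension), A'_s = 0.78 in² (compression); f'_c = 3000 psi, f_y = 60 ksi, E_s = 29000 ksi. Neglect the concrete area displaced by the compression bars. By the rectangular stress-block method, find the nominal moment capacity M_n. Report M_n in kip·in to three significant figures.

Assume both steels yield.
a = (A_s − A'_s) f_y/(0.85 f'_c b) = (5.61 − 0.78) × 60/(0.85 × 3 × 12.2) = 9.315 in.
c = a/β₁ = 9.315/0.85 = 10.959 in; ε'_s = 0.003(c − d')/c = 0.0023 ≥ ε_y = 0.0021, so the compression steel yields.
M_n = (A_s − A'_s) f_y (d − a/2) + A'_s f_y (d − d') = 289.8 × (20.6 − 4.6575) + 46.8 × (20.6 − 2.5) = 4620.1 + 847.1 = 5467.2 kip·in.

M_n ≈ 5470 kip·in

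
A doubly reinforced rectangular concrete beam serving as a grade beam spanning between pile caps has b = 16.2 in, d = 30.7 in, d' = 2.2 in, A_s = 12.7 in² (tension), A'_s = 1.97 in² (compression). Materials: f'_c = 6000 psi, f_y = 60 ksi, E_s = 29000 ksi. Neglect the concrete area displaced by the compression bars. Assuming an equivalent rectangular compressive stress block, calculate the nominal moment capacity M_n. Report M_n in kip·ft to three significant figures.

M_n ≈ 1720 kip·ft

Assume both steels yield.
a = (A_s − A'_s) f_y/(0.85 f'_c b) = (12.7 − 1.97) × 60/(0.85 × 6 × 16.2) = 7.792 in.
c = a/β₁ = 7.792/0.75 = 10.389 in; ε'_s = 0.003(c − d')/c = 0.0024 ≥ ε_y = 0.0021, so the compression steel yields.
M_n = (A_s − A'_s) f_y (d − a/2) + A'_s f_y (d − d') = 643.8 × (30.7 − 3.896) + 118.2 × (30.7 − 2.2) = 17256.4 + 3368.7 = 20625.1 kip·in = 20625.1/12 = 1718.76 kip·ft.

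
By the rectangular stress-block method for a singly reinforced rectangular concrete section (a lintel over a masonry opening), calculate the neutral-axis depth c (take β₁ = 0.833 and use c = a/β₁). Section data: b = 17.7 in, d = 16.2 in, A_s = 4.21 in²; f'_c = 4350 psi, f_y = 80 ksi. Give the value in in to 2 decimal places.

c ≈ 6.18 in

T = A_s f_y = 4.21 × 80 = 336.8 kips.
a = T/(0.85 f'_c b) = 336.8/(0.85 × 4.35 × 17.7) = 5.1462 in.
With β₁ = 0.833, c = a/β₁ = 5.1462/0.833 = 6.18 in.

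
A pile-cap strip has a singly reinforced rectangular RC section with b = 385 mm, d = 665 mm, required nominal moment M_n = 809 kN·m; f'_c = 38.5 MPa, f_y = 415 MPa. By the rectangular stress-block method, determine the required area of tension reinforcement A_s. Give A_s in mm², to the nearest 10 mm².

With M_n = 0.85 f'_c a b (d − a/2), solve the quadratic for a:
a = d − √(d² − 2M_n/(0.85 f'_c b)) = 665 − √(665² − 2 × 809×10⁶/(0.85 × 38.5 × 385)) = 104.82 mm.
A_s = 0.85 f'_c a b / f_y = 0.85 × 38.5 × 104.82 × 385 / 415 = 3182.3 mm².

A_s ≈ 3180 mm²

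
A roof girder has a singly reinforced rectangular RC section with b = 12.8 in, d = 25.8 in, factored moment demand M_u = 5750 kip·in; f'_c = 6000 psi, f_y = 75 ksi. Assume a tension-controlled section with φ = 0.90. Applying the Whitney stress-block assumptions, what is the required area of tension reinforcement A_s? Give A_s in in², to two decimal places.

M_n = M_u/φ = 5750/0.90 = 6388.89 kip·in.
From M_n = 0.85 f'_c a b (d − a/2):
a = d − √(d² − 2M_n/(0.85 f'_c b)) = 25.8 − √(25.8² − 2 × 6388.89/(0.85 × 6 × 12.8)) = 4.123 in.
A_s = 0.85 f'_c a b / f_y = 0.85 × 6 × 4.123 × 12.8 / 75 = 3.589 in².

A_s ≈ 3.59 in²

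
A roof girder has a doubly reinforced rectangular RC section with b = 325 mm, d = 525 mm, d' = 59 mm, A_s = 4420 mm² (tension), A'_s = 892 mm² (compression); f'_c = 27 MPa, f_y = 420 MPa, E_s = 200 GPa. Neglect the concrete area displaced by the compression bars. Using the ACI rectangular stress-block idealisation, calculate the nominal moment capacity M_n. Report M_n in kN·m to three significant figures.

Assume both tension and compression steel yield.
Net tension couple steel: A_s − A'_s = 3528 mm².
a = (A_s − A'_s) f_y / (0.85 f'_c b) = 1481760/(0.85 × 27 × 325) = 198.66 mm.
c = a/β₁ = 198.66/0.85 = 233.72 mm; ε'_s = 0.003(c − d')/c = 0.0022 ≥ f_y/E_s = 0.0021, so compression steel does yield.
M_n = (A_s − A'_s) f_y (d − a/2) + A'_s f_y (d − d') = [1481760 × (525 − 99.33) + 374640 × (525 − 59)] × 10⁻⁶ = 630.74 + 174.58 = 805.32 kN·m.

M_n ≈ 805 kN·m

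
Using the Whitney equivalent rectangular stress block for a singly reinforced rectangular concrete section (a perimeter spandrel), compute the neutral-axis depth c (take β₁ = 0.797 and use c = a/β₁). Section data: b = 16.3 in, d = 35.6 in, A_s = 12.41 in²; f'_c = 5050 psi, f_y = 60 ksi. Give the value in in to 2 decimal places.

T = A_s f_y = 12.41 × 60 = 744.6 kips.
a = T/(0.85 f'_c b) = 744.6/(0.85 × 5.05 × 16.3) = 10.6420 in.
With β₁ = 0.797, c = a/β₁ = 10.6420/0.797 = 13.35 in.

c ≈ 13.35 in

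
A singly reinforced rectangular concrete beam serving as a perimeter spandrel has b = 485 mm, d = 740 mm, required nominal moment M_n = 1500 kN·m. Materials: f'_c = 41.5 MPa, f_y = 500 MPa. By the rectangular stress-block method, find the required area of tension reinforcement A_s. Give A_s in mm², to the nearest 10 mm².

A_s ≈ 4440 mm²

With M_n = 0.85 f'_c a b (d − a/2), solve the quadratic for a:
a = d − √(d² − 2M_n/(0.85 f'_c b)) = 740 − √(740² − 2 × 1500×10⁶/(0.85 × 41.5 × 485)) = 129.88 mm.
A_s = 0.85 f'_c a b / f_y = 0.85 × 41.5 × 129.88 × 485 / 500 = 4444.1 mm².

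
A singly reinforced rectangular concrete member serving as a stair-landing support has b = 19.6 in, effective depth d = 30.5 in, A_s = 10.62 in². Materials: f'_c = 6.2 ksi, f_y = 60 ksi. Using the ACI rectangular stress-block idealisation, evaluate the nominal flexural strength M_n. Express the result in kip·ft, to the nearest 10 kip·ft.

M_n ≈ 1460 kip·ft

T = A_s f_y = 10.62 × 60 = 637.2 kips.
a = T/(0.85 f'_c b) = 637.2/(0.85 × 6.2 × 19.6) = 6.169 in.
M_n = T(d − a/2) = 637.2 × (30.5 − 3.0845) = 17469.2 kip·in = 17469.2/12 = 1455.77 kip·ft.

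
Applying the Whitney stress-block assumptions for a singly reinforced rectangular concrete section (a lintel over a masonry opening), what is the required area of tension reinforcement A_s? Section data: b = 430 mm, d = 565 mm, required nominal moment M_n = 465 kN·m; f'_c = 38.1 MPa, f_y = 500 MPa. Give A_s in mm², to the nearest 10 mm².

A_s ≈ 1740 mm²

With M_n = 0.85 f'_c a b (d − a/2), solve the quadratic for a:
a = d − √(d² − 2M_n/(0.85 f'_c b)) = 565 − √(565² − 2 × 465×10⁶/(0.85 × 38.1 × 430)) = 62.56 mm.
A_s = 0.85 f'_c a b / f_y = 0.85 × 38.1 × 62.56 × 430 / 500 = 1742.4 mm².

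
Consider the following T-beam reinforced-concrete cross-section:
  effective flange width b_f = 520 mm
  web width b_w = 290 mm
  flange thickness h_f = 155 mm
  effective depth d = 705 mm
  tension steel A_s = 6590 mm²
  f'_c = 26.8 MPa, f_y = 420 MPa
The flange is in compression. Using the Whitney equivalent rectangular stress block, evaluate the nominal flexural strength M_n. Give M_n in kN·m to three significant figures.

Tension: T = A_s f_y = 6590 × 420 = 2767800 N.
Try a within the flange: a = T/(0.85 f'_c b_f) = 2767800/(0.85 × 26.8 × 520) = 233.66 mm.
a = 233.66 > h_f = 155 mm: the block extends into the web. Split into flange-overhang and web parts.
C_f = 0.85 f'_c (b_f − b_w) h_f = 0.85 × 26.8 × (520 − 290) × 155 = 812107 N.
Remaining web compression depth: a_w = (T − C_f)/(0.85 f'_c b_w) = (2767800 − 812107)/(0.85 × 26.8 × 290) = 296.04 mm.
M_n = C_f(d − h_f/2) + (T − C_f)(d − a_w/2) = 812107 × (705 − 77.5) + 1955693 × (705 − 148.02) = 509.60 + 1089.28 = 1598.88 × 10⁶ N·mm.
M_n = 1598.88 kN·m.

M_n ≈ 1600 kN·m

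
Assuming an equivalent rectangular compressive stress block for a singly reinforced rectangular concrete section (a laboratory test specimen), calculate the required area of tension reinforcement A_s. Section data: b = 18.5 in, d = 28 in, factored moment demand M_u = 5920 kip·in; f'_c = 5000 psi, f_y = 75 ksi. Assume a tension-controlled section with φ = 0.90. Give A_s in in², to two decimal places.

A_s ≈ 3.32 in²

M_n = M_u/φ = 5920/0.90 = 6577.78 kip·in.
From M_n = 0.85 f'_c a b (d − a/2):
a = d − √(d² − 2M_n/(0.85 f'_c b)) = 28 − √(28² − 2 × 6577.78/(0.85 × 5 × 18.5)) = 3.167 in.
A_s = 0.85 f'_c a b / f_y = 0.85 × 5 × 3.167 × 18.5 / 75 = 3.320 in².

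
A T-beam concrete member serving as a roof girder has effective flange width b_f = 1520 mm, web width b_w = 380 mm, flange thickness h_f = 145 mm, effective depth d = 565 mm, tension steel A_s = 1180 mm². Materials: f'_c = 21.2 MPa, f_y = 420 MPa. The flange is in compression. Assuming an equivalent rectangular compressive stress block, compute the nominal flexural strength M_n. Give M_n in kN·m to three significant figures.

Tension: T = A_s f_y = 1180 × 420 = 495600 N.
Try a within the flange: a = T/(0.85 f'_c b_f) = 495600/(0.85 × 21.2 × 1520) = 18.09 mm.
Since a = 18.09 ≤ h_f = 145 mm, the stress block lies entirely in the flange; analyse as a rectangular beam of width b_f.
M_n = T(d − a/2) = 495600 × (565 − 9.045) = 275.53 × 10⁶ N·mm.
M_n = 275.53 kN·m.

M_n ≈ 276 kN·m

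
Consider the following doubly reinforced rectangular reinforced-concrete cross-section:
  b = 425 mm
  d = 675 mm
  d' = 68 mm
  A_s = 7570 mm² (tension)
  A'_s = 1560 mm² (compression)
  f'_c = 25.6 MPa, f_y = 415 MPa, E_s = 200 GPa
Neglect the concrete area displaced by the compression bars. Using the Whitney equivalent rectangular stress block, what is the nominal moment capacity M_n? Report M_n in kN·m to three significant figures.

Assume both tension and compression steel yield.
Net tension couple steel: A_s − A'_s = 6010 mm².
a = (A_s − A'_s) f_y / (0.85 f'_c b) = 2494150/(0.85 × 25.6 × 425) = 269.70 mm.
c = a/β₁ = 269.70/0.85 = 317.29 mm; ε'_s = 0.003(c − d')/c = 0.0024 ≥ f_y/E_s = 0.0021, so compression steel does yield.
M_n = (A_s − A'_s) f_y (d − a/2) + A'_s f_y (d − d') = [2494150 × (675 − 134.85) + 647400 × (675 − 68)] × 10⁻⁶ = 1347.22 + 392.97 = 1740.19 kN·m.

M_n ≈ 1740 kN·m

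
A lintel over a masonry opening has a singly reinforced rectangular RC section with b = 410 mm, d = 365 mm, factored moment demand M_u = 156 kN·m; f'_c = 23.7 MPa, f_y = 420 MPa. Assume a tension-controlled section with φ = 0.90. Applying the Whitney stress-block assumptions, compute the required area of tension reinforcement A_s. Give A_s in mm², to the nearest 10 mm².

A_s ≈ 1240 mm²

M_n = M_u/φ = 156/0.90 = 173.333 kN·m.
With M_n = 0.85 f'_c a b (d − a/2), solve the quadratic for a:
a = d − √(d² − 2M_n/(0.85 f'_c b)) = 365 − √(365² − 2 × 173.333×10⁶/(0.85 × 23.7 × 410)) = 62.92 mm.
A_s = 0.85 f'_c a b / f_y = 0.85 × 23.7 × 62.92 × 410 / 420 = 1237.3 mm².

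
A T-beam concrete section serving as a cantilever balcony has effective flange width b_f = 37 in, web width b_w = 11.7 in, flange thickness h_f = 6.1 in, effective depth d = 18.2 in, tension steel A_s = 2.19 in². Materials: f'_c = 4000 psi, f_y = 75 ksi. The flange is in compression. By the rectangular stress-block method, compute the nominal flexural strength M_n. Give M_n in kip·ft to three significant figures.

Tension: T = A_s f_y = 2.19 × 75 = 164.25 kips.
Try a within the flange: a = T/(0.85 f'_c b_f) = 164.25/(0.85 × 4 × 37) = 1.306 in.
Since a = 1.306 ≤ h_f = 6.1 in, the stress block lies entirely in the flange; analyse as a rectangular beam of width b_f.
M_n = T(d − a/2) = 164.25 × (18.2 − 0.653) = 2882.1 kip·in.
M_n = 2882.1/12 = 240.18 kip·ft.

M_n ≈ 240 kip·ft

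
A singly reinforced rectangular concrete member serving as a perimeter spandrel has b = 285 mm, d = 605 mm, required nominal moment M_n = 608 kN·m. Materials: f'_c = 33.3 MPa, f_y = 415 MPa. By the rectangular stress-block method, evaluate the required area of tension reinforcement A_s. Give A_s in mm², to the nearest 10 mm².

A_s ≈ 2740 mm²

With M_n = 0.85 f'_c a b (d − a/2), solve the quadratic for a:
a = d − √(d² − 2M_n/(0.85 f'_c b)) = 605 − √(605² − 2 × 608×10⁶/(0.85 × 33.3 × 285)) = 141.01 mm.
A_s = 0.85 f'_c a b / f_y = 0.85 × 33.3 × 141.01 × 285 / 415 = 2741.0 mm².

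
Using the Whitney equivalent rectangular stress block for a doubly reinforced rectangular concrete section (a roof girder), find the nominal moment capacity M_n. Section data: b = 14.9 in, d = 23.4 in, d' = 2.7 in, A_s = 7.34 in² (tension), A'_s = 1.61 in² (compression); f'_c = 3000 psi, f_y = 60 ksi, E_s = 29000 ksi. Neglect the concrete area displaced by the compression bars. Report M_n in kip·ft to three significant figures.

Assume both steels yield.
a = (A_s − A'_s) f_y/(0.85 f'_c b) = (7.34 − 1.61) × 60/(0.85 × 3 × 14.9) = 9.049 in.
c = a/β₁ = 9.049/0.85 = 10.646 in; ε'_s = 0.003(c − d')/c = 0.0022 ≥ ε_y = 0.0021, so the compression steel yields.
M_n = (A_s − A'_s) f_y (d − a/2) + A'_s f_y (d − d') = 343.8 × (23.4 − 4.5245) + 96.6 × (23.4 − 2.7) = 6489.4 + 1999.6 = 8489.0 kip·in = 8489.0/12 = 707.42 kip·ft.

M_n ≈ 707 kip·ft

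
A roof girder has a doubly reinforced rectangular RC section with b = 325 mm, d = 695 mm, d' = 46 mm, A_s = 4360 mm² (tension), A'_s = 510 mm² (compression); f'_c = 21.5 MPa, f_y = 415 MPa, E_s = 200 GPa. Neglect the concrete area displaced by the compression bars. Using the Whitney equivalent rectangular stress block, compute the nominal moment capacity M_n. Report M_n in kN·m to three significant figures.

M_n ≈ 1030 kN·m

Assume both tension and compression steel yield.
Net tension couple steel: A_s − A'_s = 3850 mm².
a = (A_s − A'_s) f_y / (0.85 f'_c b) = 1597750/(0.85 × 21.5 × 325) = 269.01 mm.
c = a/β₁ = 269.01/0.85 = 316.48 mm; ε'_s = 0.003(c − d')/c = 0.0026 ≥ f_y/E_s = 0.0021, so compression steel does yield.
M_n = (A_s − A'_s) f_y (d − a/2) + A'_s f_y (d − d') = [1597750 × (695 − 134.505) + 211650 × (695 − 46)] × 10⁻⁶ = 895.53 + 137.36 = 1032.89 kN·m.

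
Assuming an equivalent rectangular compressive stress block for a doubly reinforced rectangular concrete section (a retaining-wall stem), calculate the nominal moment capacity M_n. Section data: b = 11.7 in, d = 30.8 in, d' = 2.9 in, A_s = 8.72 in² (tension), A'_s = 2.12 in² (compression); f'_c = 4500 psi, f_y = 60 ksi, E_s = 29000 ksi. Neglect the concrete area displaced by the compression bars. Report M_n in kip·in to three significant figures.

Assume both steels yield.
a = (A_s − A'_s) f_y/(0.85 f'_c b) = (8.72 − 2.12) × 60/(0.85 × 4.5 × 11.7) = 8.849 in.
c = a/β₁ = 8.849/0.825 = 10.726 in; ε'_s = 0.003(c − d')/c = 0.0022 ≥ ε_y = 0.0021, so the compression steel yields.
M_n = (A_s − A'_s) f_y (d − a/2) + A'_s f_y (d − d') = 396 × (30.8 − 4.4245) + 127.2 × (30.8 − 2.9) = 10444.7 + 3548.9 = 13993.6 kip·in.

M_n ≈ 14000 kip·in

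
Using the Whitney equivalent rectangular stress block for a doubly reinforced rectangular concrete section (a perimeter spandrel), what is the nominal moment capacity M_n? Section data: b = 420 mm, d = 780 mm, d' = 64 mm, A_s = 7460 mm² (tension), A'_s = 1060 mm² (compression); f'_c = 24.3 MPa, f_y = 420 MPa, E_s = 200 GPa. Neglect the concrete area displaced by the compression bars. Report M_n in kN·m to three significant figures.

M_n ≈ 2000 kN·m

Assume both tension and compression steel yield.
Net tension couple steel: A_s − A'_s = 6400 mm².
a = (A_s − A'_s) f_y / (0.85 f'_c b) = 2688000/(0.85 × 24.3 × 420) = 309.85 mm.
c = a/β₁ = 309.85/0.85 = 364.53 mm; ε'_s = 0.003(c − d')/c = 0.0025 ≥ f_y/E_s = 0.0021, so compression steel does yield.
M_n = (A_s − A'_s) f_y (d − a/2) + A'_s f_y (d − d') = [2688000 × (780 − 154.925) + 445200 × (780 − 64)] × 10⁻⁶ = 1680.20 + 318.76 = 1998.96 kN·m.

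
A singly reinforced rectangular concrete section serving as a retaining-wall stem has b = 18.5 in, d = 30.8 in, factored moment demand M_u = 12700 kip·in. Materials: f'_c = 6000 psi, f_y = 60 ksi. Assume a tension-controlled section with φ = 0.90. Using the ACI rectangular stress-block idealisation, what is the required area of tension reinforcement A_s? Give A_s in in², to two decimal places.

A_s ≈ 8.36 in²

M_n = M_u/φ = 12700/0.90 = 14111.1 kip·in.
From M_n = 0.85 f'_c a b (d − a/2):
a = d − √(d² − 2M_n/(0.85 f'_c b)) = 30.8 − √(30.8² − 2 × 14111.1/(0.85 × 6 × 18.5)) = 5.314 in.
A_s = 0.85 f'_c a b / f_y = 0.85 × 6 × 5.314 × 18.5 / 60 = 8.356 in².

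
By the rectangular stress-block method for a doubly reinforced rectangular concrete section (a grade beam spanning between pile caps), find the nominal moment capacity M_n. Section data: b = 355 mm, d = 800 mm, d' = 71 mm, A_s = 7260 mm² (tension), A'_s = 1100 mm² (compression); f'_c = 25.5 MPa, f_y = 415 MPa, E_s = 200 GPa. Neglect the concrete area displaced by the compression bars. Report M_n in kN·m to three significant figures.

M_n ≈ 1950 kN·m

Assume both tension and compression steel yield.
Net tension couple steel: A_s − A'_s = 6160 mm².
a = (A_s − A'_s) f_y / (0.85 f'_c b) = 2556400/(0.85 × 25.5 × 355) = 332.23 mm.
c = a/β₁ = 332.23/0.85 = 390.86 mm; ε'_s = 0.003(c − d')/c = 0.0025 ≥ f_y/E_s = 0.0021, so compression steel does yield.
M_n = (A_s − A'_s) f_y (d − a/2) + A'_s f_y (d − d') = [2556400 × (800 − 166.115) + 456500 × (800 − 71)] × 10⁻⁶ = 1620.46 + 332.79 = 1953.25 kN·m.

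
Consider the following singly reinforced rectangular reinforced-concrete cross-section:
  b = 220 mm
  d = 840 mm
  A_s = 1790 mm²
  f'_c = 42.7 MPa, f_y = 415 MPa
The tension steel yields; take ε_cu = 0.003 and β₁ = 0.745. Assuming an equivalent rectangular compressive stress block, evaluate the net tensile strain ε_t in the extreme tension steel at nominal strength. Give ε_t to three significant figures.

a = A_s f_y/(0.85 f'_c b) = 93.03 mm.
β₁ = 0.745, so c = a/β₁ = 93.03/0.745 = 124.87 mm.
From the linear strain diagram with ε_cu = 0.003: ε_t = 0.003 (d − c)/c = 0.003 × (840 − 124.87)/124.87 = 0.0172.
Since ε_t ≥ 0.005, the section is tension-controlled.

ε_t ≈ 0.0172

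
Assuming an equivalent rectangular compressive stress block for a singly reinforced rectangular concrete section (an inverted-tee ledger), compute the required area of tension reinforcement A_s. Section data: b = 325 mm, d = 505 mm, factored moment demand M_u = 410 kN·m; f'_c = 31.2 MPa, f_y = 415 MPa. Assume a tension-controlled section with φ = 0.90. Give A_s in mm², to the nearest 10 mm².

M_n = M_u/φ = 410/0.90 = 455.556 kN·m.
With M_n = 0.85 f'_c a b (d − a/2), solve the quadratic for a:
a = d − √(d² − 2M_n/(0.85 f'_c b)) = 505 − √(505² − 2 × 455.556×10⁶/(0.85 × 31.2 × 325)) = 118.59 mm.
A_s = 0.85 f'_c a b / f_y = 0.85 × 31.2 × 118.59 × 325 / 415 = 2463.0 mm².

A_s ≈ 2460 mm²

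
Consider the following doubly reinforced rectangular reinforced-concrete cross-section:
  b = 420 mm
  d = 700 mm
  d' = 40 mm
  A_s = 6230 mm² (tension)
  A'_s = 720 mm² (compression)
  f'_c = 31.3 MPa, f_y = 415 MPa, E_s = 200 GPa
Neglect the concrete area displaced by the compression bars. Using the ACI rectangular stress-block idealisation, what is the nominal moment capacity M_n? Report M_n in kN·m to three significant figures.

Assume both tension and compression steel yield.
Net tension couple steel: A_s − A'_s = 5510 mm².
a = (A_s − A'_s) f_y / (0.85 f'_c b) = 2286650/(0.85 × 31.3 × 420) = 204.64 mm.
c = a/β₁ = 204.64/0.826 = 247.75 mm; ε'_s = 0.003(c − d')/c = 0.0025 ≥ f_y/E_s = 0.0021, so compression steel does yield.
M_n = (A_s − A'_s) f_y (d − a/2) + A'_s f_y (d − d') = [2286650 × (700 − 102.32) + 298800 × (700 − 40)] × 10⁻⁶ = 1366.68 + 197.21 = 1563.89 kN·m.

M_n ≈ 1560 kN·m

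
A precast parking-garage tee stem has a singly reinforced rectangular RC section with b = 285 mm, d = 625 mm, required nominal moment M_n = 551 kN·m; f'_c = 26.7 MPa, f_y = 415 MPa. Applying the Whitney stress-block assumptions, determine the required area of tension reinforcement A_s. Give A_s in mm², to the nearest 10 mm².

With M_n = 0.85 f'_c a b (d − a/2), solve the quadratic for a:
a = d − √(d² − 2M_n/(0.85 f'_c b)) = 625 − √(625² − 2 × 551×10⁶/(0.85 × 26.7 × 285)) = 155.69 mm.
A_s = 0.85 f'_c a b / f_y = 0.85 × 26.7 × 155.69 × 285 / 415 = 2426.5 mm².

A_s ≈ 2430 mm²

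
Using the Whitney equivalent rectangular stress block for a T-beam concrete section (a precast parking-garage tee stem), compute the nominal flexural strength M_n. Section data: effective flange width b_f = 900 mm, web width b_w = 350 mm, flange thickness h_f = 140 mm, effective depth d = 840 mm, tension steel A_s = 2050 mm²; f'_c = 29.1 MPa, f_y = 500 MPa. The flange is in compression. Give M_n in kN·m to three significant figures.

M_n ≈ 837 kN·m

Tension: T = A_s f_y = 2050 × 500 = 1025000 N.
Try a within the flange: a = T/(0.85 f'_c b_f) = 1025000/(0.85 × 29.1 × 900) = 46.04 mm.
Since a = 46.04 ≤ h_f = 140 mm, the stress block lies entirely in the flange; analyse as a rectangular beam of width b_f.
M_n = T(d − a/2) = 1025000 × (840 − 23.02) = 837.40 × 10⁶ N·mm.
M_n = 837.40 kN·m.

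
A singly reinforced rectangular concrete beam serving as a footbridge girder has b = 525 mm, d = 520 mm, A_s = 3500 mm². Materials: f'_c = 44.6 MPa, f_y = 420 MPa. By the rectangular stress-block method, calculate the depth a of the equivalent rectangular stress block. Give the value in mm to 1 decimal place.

T = A_s f_y = 3500 × 420 = 1470000 N = 1470 kN.
Setting C = 0.85 f'_c a b equal to T: a = 1470000/(0.85 × 44.6 × 525) = 73.9 mm.

a ≈ 73.9 mm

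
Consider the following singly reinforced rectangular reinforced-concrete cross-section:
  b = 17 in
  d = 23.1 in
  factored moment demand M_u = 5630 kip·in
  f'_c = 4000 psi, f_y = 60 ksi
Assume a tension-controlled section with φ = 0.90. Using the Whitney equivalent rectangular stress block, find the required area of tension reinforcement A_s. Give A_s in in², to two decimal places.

M_n = M_u/φ = 5630/0.90 = 6255.56 kip·in.
From M_n = 0.85 f'_c a b (d − a/2):
a = d − √(d² − 2M_n/(0.85 f'_c b)) = 23.1 − √(23.1² − 2 × 6255.56/(0.85 × 4 × 17)) = 5.291 in.
A_s = 0.85 f'_c a b / f_y = 0.85 × 4 × 5.291 × 17 / 60 = 5.097 in².

A_s ≈ 5.10 in²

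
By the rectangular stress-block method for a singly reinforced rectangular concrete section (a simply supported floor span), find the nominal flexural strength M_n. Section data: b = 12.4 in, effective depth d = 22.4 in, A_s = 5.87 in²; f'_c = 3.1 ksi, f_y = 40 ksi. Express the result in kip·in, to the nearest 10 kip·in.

T = A_s f_y = 5.87 × 40 = 234.8 kips.
a = T/(0.85 f'_c b) = 234.8/(0.85 × 3.1 × 12.4) = 7.186 in.
M_n = T(d − a/2) = 234.8 × (22.4 − 3.593) = 4415.9 kip·in.

M_n ≈ 4420 kip·in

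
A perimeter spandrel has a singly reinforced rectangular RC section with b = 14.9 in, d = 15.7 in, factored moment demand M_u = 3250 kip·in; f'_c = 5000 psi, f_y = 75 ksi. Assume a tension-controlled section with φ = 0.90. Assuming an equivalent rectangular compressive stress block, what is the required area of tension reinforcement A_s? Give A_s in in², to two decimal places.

M_n = M_u/φ = 3250/0.90 = 3611.11 kip·in.
From M_n = 0.85 f'_c a b (d − a/2):
a = d − √(d² − 2M_n/(0.85 f'_c b)) = 15.7 − √(15.7² − 2 × 3611.11/(0.85 × 5 × 14.9)) = 4.192 in.
A_s = 0.85 f'_c a b / f_y = 0.85 × 5 × 4.192 × 14.9 / 75 = 3.539 in².

A_s ≈ 3.54 in²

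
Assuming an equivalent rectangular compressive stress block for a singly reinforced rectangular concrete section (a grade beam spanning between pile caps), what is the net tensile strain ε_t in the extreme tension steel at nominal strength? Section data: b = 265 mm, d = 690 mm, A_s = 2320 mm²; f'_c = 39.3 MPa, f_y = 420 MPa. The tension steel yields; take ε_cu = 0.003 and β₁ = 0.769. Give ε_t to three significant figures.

ε_t ≈ 0.0115

a = A_s f_y/(0.85 f'_c b) = 110.07 mm.
β₁ = 0.769, so c = a/β₁ = 110.07/0.769 = 143.13 mm.
From the linear strain diagram with ε_cu = 0.003: ε_t = 0.003 (d − c)/c = 0.003 × (690 − 143.13)/143.13 = 0.0115.
Since ε_t ≥ 0.005, the section is tension-controlled.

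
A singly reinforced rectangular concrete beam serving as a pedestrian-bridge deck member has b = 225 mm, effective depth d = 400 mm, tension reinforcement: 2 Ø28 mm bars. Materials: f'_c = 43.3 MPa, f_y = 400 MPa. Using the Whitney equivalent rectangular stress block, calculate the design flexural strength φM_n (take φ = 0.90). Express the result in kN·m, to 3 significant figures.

φM_n ≈ 164 kN·m

A_s = 2 × 616 = 1232 mm².
T = A_s f_y = 1232 × 400 = 492800 N = 492.8 kN.
From C = T: a = T/(0.85 f'_c b) = 492800/(0.85 × 43.3 × 225) = 59.51 mm.
M_n = T(d − a/2) = 492.8 kN × (400 − 29.755) mm = 182.46 kN·m.
φM_n = 0.90 × 182.46 = 164.21 kN·m.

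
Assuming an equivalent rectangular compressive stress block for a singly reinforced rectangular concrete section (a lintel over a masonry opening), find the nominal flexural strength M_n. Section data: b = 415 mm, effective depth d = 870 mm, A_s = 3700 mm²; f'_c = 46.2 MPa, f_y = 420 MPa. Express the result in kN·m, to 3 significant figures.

M_n ≈ 1280 kN·m

T = A_s f_y = 3700 × 420 = 1554000 N = 1554 kN.
From C = T: a = T/(0.85 f'_c b) = 1554000/(0.85 × 46.2 × 415) = 95.35 mm.
M_n = T(d − a/2) = 1554 kN × (870 − 47.675) mm = 1277.89 kN·m.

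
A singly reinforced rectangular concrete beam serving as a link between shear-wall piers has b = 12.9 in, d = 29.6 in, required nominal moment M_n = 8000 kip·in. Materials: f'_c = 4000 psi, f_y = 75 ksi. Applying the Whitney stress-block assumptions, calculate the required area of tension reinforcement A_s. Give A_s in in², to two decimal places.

From M_n = 0.85 f'_c a b (d − a/2):
a = d − √(d² − 2M_n/(0.85 f'_c b)) = 29.6 − √(29.6² − 2 × 8000/(0.85 × 4 × 12.9)) = 6.987 in.
A_s = 0.85 f'_c a b / f_y = 0.85 × 4 × 6.987 × 12.9 / 75 = 4.086 in².

A_s ≈ 4.09 in²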